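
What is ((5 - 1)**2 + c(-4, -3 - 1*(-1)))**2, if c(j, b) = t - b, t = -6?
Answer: 144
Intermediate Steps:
c(j, b) = -6 - b
((5 - 1)**2 + c(-4, -3 - 1*(-1)))**2 = ((5 - 1)**2 + (-6 - (-3 - 1*(-1))))**2 = (4**2 + (-6 - (-3 + 1)))**2 = (16 + (-6 - 1*(-2)))**2 = (16 + (-6 + 2))**2 = (16 - 4)**2 = 12**2 = 144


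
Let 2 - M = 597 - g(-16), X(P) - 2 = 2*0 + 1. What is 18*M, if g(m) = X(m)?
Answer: -10656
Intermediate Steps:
X(P) = 3 (X(P) = 2 + (2*0 + 1) = 2 + (0 + 1) = 2 + 1 = 3)
g(m) = 3
M = -592 (M = 2 - (597 - 1*3) = 2 - (597 - 3) = 2 - 1*594 = 2 - 594 = -592)
18*M = 18*(-592) = -10656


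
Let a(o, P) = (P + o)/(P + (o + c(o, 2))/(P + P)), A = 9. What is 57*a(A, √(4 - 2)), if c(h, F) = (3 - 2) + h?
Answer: 228/23 + 1026*√2/23 ≈ 72.999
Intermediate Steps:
c(h, F) = 1 + h
a(o, P) = (P + o)/(P + (1 + 2*o)/(2*P)) (a(o, P) = (P + o)/(P + (o + (1 + o))/(P + P)) = (P + o)/(P + (1 + 2*o)/((2*P))) = (P + o)/(P + (1 + 2*o)*(1/(2*P))) = (P + o)/(P + (1 + 2*o)/(2*P)))
57*a(A, √(4 - 2)) = 57*(2*√(4 - 2)*(√(4 - 2) + 9)/(1 + 2*9 + 2*(√(4 - 2))²)) = 57*(2*√2*(√2 + 9)/(1 + 18 + 2*(√2)²)) = 57*(2*√2*(9 + √2)/(1 + 18 + 2*2)) = 57*(2*√2*(9 + √2)/(1 + 18 + 4)) = 57*(2*√2*(9 + √2)/23) = 114*√2*(9 + √2)/23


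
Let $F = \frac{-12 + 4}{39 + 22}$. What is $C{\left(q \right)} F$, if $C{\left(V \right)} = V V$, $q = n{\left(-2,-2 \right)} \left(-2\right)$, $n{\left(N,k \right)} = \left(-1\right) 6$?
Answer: $- \frac{1152}{61} \approx -18.885$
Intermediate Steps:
$n{\left(N,k \right)} = -6$
$q = 12$ ($q = \left(-6\right) \left(-2\right) = 12$)
$C{\left(V \right)} = V^{2}$
$F = - \frac{8}{61} \approx -0.13115$
$C{\left(q \right)} F = 12^{2} \left(- \frac{8}{61}\right) = 144 \left(- \frac{8}{61}\right) = - \frac{1152}{61}$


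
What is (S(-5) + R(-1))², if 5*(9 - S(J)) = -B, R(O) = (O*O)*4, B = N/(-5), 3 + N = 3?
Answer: 169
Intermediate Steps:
N = 0 (N = -3 + 3 = 0)
B = 0 (B = 0/(-5) = 0*(-⅕) = 0)
R(O) = 4*O² (R(O) = O²*4 = 4*O²)
S(J) = 9 (S(J) = 9 - (-1)*0/5 = 9 - ⅕*0 = 9 + 0 = 9)
(S(-5) + R(-1))² = (9 + 4*(-1)²)² = (9 + 4*1)² = (9 + 4)² = 13² = 169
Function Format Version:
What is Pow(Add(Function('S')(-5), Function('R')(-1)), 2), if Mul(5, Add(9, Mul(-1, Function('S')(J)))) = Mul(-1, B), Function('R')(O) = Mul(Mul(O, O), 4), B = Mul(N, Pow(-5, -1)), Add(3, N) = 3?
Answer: 169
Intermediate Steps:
N = 0 (N = Add(-3, 3) = 0)
B = 0 (B = Mul(0, Pow(-5, -1)) = Mul(0, Rational(-1, 5)) = 0)
Function('R')(O) = Mul(4, Pow(O, 2)) (Function('R')(O) = Mul(Pow(O, 2), 4) = Mul(4, Pow(O, 2)))
Function('S')(J) = 9 (Function('S')(J) = Add(9, Mul(Rational(-1, 5), Mul(-1, 0))) = Add(9, Mul(Rational(-1, 5), 0)) = Add(9, 0) = 9)
Pow(Add(Function('S')(-5), Function('R')(-1)), 2) = Pow(Add(9, Mul(4, Pow(-1, 2))), 2) = Pow(Add(9, Mul(4, 1)), 2) = Pow(Add(9, 4), 2) = Pow(13, 2) = 169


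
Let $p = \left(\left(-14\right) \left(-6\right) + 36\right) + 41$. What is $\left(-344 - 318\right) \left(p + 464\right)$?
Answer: $-413750$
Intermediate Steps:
$p = 161$ ($p = \left(84 + 36\right) + 41 = 120 + 41 = 161$)
$\left(-344 - 318\right) \left(p + 464\right) = \left(-344 - 318\right) \left(161 + 464\right) = \left(-662\right) 625 = -413750$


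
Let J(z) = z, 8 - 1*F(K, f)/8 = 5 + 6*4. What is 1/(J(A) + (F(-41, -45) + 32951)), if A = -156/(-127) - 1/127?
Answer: 127/4163596 ≈ 3.0502e-5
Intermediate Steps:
F(K, f) = -168 (F(K, f) = 64 - 8*(5 + 6*4) = 64 - 8*(5 + 24) = 64 - 8*29 = 64 - 232 = -168)
A = 155/127 (A = -156*(-1/127) - 1*1/127 = 156/127 - 1/127 = 155/127 ≈ 1.2205)
1/(J(A) + (F(-41, -45) + 32951)) = 1/(155/127 + (-168 + 32951)) = 1/(155/127 + 32783) = 1/(4163596/127) = 127/4163596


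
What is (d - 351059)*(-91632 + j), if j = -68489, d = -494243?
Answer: 135350601542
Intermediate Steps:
(d - 351059)*(-91632 + j) = (-494243 - 351059)*(-91632 - 68489) = -845302*(-160121) = 135350601542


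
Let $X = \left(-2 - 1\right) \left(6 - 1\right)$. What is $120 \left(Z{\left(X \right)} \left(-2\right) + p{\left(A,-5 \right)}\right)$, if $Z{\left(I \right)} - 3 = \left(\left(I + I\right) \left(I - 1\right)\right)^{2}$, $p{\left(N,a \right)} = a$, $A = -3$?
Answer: $-55297320$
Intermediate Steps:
$X = -15$ ($X = \left(-3\right) 5 = -15$)
$Z{\left(I \right)} = 3 + 4 I^{2} \left(-1 + I\right)^{2}$ ($Z{\left(I \right)} = 3 + \left(\left(I + I\right) \left(I - 1\right)\right)^{2} = 3 + \left(2 I \left(-1 + I\right)\right)^{2} = 3 + 4 I^{2} \left(-1 + I\right)^{2}$)
$120 \left(Z{\left(X \right)} \left(-2\right) + p{\left(A,-5 \right)}\right) = 120 \left(\left(3 + 4 \left(-15\right)^{2} \left(-1 - 15\right)^{2}\right) \left(-2\right) - 5\right) = 120 \left(\left(3 + 4 \cdot 225 \left(-16\right)^{2}\right) \left(-2\right) - 5\right) = 120 \left(\left(3 + 4 \cdot 225 \cdot 256\right) \left(-2\right) - 5\right) = 120 \left(\left(3 + 230400\right) \left(-2\right) - 5\right) = 120 \left(230403 \left(-2\right) - 5\right) = 120 \left(-460806 - 5\right) = 120 \left(-460811\right) = -55297320$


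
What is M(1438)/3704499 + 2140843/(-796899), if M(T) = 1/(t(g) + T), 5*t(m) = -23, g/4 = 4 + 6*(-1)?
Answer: -18946563546769408/7052594489607789 ≈ -2.6865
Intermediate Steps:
g = -8 (g = 4*(4 + 6*(-1)) = 4*(4 - 6) = 4*(-2) = -8)
t(m) = -23/5 (t(m) = (1/5)*(-23) = -23/5)
M(T) = 1/(-23/5 + T)
M(1438)/3704499 + 2140843/(-796899) = (5/(-23 + 5*1438))/3704499 + 2140843/(-796899) = (5/(-23 + 7190))*(1/3704499) + 2140843*(-1/796899) = (5/7167)*(1/3704499) - 2140843/796899 = 5/26550144333 - 2140843/796899 = -18946563546769408/7052594489607789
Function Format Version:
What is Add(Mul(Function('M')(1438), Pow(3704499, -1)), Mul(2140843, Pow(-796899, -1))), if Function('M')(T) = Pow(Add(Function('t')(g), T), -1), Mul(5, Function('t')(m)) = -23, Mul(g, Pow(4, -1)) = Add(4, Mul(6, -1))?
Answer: Rational(-18946563546769408, 7052594489607789) ≈ -2.6865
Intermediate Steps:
g = -8 (g = Mul(4, Add(4, Mul(6, -1))) = Mul(4, Add(4, -6)) = Mul(4, -2) = -8)
Function('t')(m) = Rational(-23, 5) (Function('t')(m) = Mul(Rational(1, 5), -23) = Rational(-23, 5))
Function('M')(T) = Pow(Add(Rational(-23, 5), T), -1)
Add(Mul(Function('M')(1438), Pow(3704499, -1)), Mul(2140843, Pow(-796899, -1))) = Add(Mul(Mul(5, Pow(Add(-23, Mul(5, 1438)), -1)), Pow(3704499, -1)), Mul(2140843, Pow(-796899, -1))) = Add(Mul(Mul(5, Pow(Add(-23, 7190), -1)), Rational(1, 3704499)), Mul(2140843, Rational(-1, 796899))) = Add(Mul(Mul(5, Pow(7167, -1)), Rational(1, 3704499)), Rational(-2140843, 796899)) = Add(Mul(Mul(5, Rational(1, 7167)), Rational(1, 3704499)), Rational(-2140843, 796899)) = Add(Mul(Rational(5, 7167), Rational(1, 3704499)), Rational(-2140843, 796899)) = Add(Rational(5, 26550144333), Rational(-2140843, 796899)) = Rational(-18946563546769408, 7052594489607789)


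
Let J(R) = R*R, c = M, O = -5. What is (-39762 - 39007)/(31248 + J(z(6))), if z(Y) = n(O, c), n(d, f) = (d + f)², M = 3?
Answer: -78769/31264 ≈ -2.5195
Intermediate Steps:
c = 3
z(Y) = 4 (z(Y) = (-5 + 3)² = (-2)² = 4)
J(R) = R²
(-39762 - 39007)/(31248 + J(z(6))) = (-39762 - 39007)/(31248 + 4²) = -78769/(31248 + 16) = -78769/31264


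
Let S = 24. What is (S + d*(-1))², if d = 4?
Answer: 400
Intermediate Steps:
(S + d*(-1))² = (24 + 4*(-1))² = (24 - 4)² = 20² = 400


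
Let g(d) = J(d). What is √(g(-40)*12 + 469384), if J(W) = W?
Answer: 2*√117226 ≈ 684.77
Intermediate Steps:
g(d) = d
√(g(-40)*12 + 469384) = √(-40*12 + 469384) = √(-480 + 469384) = √468904 = 2*√117226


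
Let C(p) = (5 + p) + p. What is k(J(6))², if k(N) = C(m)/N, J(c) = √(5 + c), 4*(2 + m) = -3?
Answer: 1/44 ≈ 0.022727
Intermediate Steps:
m = -11/4 (m = -2 + (¼)*(-3) = -2 - ¾ = -11/4 ≈ -2.7500)
C(p) = 5 + 2*p
k(N) = -1/(2*N) (k(N) = (5 + 2*(-11/4))/N = (5 - 11/2)/N = -1/(2*N))
k(J(6))² = (-1/(2*√(5 + 6)))² = (-√11/11/2)² = (-√11/22)² = 1/44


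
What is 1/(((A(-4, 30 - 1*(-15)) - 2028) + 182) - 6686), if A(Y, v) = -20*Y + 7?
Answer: -1/8445 ≈ -0.00011841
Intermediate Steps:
A(Y, v) = 7 - 20*Y
1/(((A(-4, 30 - 1*(-15)) - 2028) + 182) - 6686) = 1/((((7 - 20*(-4)) - 2028) + 182) - 6686) = 1/((((7 + 80) - 2028) + 182) - 6686) = 1/(((87 - 2028) + 182) - 6686) = 1/((-1941 + 182) - 6686) = 1/(-1759 - 6686) = 1/(-8445) = -1/8445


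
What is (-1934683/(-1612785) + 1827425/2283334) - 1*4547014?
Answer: -16744493664743380913/3682526825190 ≈ -4.5470e+6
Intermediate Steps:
(-1934683/(-1612785) + 1827425/2283334) - 1*4547014 = (-1934683*(-1/1612785) + 1827425*(1/2283334)) - 4547014 = (1934683/1612785 + 1827425/2283334) - 4547014 = 7364771101747/3682526825190 - 4547014 = -16744493664743380913/3682526825190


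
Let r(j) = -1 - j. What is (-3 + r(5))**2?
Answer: 81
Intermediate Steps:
(-3 + r(5))**2 = (-3 + (-1 - 1*5))**2 = (-3 + (-1 - 5))**2 = (-3 - 6)**2 = (-9)**2 = 81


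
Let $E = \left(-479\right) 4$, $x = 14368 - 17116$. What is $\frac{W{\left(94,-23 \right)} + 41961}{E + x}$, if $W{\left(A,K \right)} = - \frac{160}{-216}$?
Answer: $- \frac{102997}{11448} \approx -8.9969$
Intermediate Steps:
$W{\left(A,K \right)} = \frac{20}{27}$ ($W{\left(A,K \right)} = \left(-160\right) \left(- \frac{1}{216}\right) = \frac{20}{27}$)
$x = -2748$
$E = -1916$
$\frac{W{\left(94,-23 \right)} + 41961}{E + x} = \frac{\frac{20}{27} + 41961}{-1916 - 2748} = \frac{1132967}{27 \left(-4664\right)} = \frac{1132967}{27} \left(- \frac{1}{4664}\right) = - \frac{102997}{11448}$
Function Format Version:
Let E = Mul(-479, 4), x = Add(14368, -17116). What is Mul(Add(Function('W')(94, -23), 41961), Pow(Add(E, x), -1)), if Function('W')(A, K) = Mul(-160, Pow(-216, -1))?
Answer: Rational(-102997, 11448) ≈ -8.9969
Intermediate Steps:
Function('W')(A, K) = Rational(20, 27) (Function('W')(A, K) = Mul(-160, Rational(-1, 216)) = Rational(20, 27))
x = -2748
E = -1916
Mul(Add(Function('W')(94, -23), 41961), Pow(Add(E, x), -1)) = Mul(Add(Rational(20, 27), 41961), Pow(Add(-1916, -2748), -1)) = Mul(Rational(1132967, 27), Pow(-4664, -1)) = Mul(Rational(1132967, 27), Rational(-1, 4664)) = Rational(-102997, 11448)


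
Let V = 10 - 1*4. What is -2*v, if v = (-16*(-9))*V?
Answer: -1728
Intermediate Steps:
V = 6 (V = 10 - 4 = 6)
v = 864 (v = -16*(-9)*6 = 144*6 = 864)
-2*v = -2*864 = -1728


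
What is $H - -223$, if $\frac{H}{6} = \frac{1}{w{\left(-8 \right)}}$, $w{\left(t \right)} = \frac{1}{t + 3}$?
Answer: $193$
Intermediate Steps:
$w{\left(t \right)} = \frac{1}{3 + t}$
$H = -30$ ($H = \frac{6}{\frac{1}{3 - 8}} = \frac{6}{\frac{1}{-5}} = \frac{6}{- \frac{1}{5}} = 6 \left(-5\right) = -30$)
$H - -223 = -30 - -223 = -30 + 223 = 193$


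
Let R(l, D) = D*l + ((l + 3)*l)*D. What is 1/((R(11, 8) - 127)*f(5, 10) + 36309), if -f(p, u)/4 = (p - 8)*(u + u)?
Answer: 1/322629 ≈ 3.0995e-6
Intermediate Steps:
f(p, u) = -8*u*(-8 + p) (f(p, u) = -4*(p - 8)*(u + u) = -4*(-8 + p)*2*u = -8*u*(-8 + p))
R(l, D) = D*l + D*l*(3 + l) (R(l, D) = D*l + ((3 + l)*l)*D = D*l + (l*(3 + l))*D = D*l + D*l*(3 + l))
1/((R(11, 8) - 127)*f(5, 10) + 36309) = 1/((8*11*(4 + 11) - 127)*(8*10*(8 - 1*5)) + 36309) = 1/((8*11*15 - 127)*(8*10*(8 - 5)) + 36309) = 1/((1320 - 127)*(8*10*3) + 36309) = 1/(1193*240 + 36309) = 1/(286320 + 36309) = 1/322629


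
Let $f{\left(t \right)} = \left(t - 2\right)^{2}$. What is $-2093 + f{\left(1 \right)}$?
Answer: $-2092$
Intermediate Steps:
$f{\left(t \right)} = \left(-2 + t\right)^{2}$
$-2093 + f{\left(1 \right)} = -2093 + \left(-2 + 1\right)^{2} = -2093 + \left(-1\right)^{2} = -2093 + 1 = -2092$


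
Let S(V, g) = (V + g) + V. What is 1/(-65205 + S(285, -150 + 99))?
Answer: -1/64686 ≈ -1.5459e-5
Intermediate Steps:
S(V, g) = g + 2*V
1/(-65205 + S(285, -150 + 99)) = 1/(-65205 + ((-150 + 99) + 2*285)) = 1/(-65205 + (-51 + 570)) = 1/(-65205 + 519) = 1/(-64686) = -1/64686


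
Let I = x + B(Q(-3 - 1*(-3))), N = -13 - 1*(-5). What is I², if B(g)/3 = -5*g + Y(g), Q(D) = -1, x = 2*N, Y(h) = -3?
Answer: 100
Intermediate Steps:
N = -8 (N = -13 + 5 = -8)
x = -16 (x = 2*(-8) = -16)
B(g) = -9 - 15*g (B(g) = 3*(-5*g - 3) = 3*(-3 - 5*g) = -9 - 15*g)
I = -10 (I = -16 + (-9 - 15*(-1)) = -16 + (-9 + 15) = -16 + 6 = -10)
I² = (-10)² = 100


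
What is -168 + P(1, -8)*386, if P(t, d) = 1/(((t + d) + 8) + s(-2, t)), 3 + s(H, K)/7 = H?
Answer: -3049/17 ≈ -179.35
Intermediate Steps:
s(H, K) = -21 + 7*H
P(t, d) = 1/(-27 + d + t) (P(t, d) = 1/(((t + d) + 8) + (-21 + 7*(-2))) = 1/(((d + t) + 8) + (-21 - 14)) = 1/((8 + d + t) - 35) = 1/(-27 + d + t))
-168 + P(1, -8)*386 = -168 + 386/(-27 - 8 + 1) = -168 + 386/(-34) = -168 - 1/34*386 = -168 - 193/17 = -3049/17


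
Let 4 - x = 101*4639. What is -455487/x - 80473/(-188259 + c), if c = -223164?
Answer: 225102245056/192766075305 ≈ 1.1677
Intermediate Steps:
x = -468535 (x = 4 - 101*4639 = 4 - 1*468539 = 4 - 468539 = -468535)
-455487/x - 80473/(-188259 + c) = -455487/(-468535) - 80473/(-188259 - 223164) = -455487*(-1/468535) - 80473/(-411423) = 455487/468535 - 80473*(-1/411423) = 455487/468535 + 80473/411423 = 225102245056/192766075305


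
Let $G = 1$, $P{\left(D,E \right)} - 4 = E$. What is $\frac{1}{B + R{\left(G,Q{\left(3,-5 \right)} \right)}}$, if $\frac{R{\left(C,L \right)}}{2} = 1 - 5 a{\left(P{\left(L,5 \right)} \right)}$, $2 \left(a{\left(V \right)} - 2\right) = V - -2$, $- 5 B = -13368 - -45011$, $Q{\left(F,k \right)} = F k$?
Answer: $- \frac{5}{32008} \approx -0.00015621$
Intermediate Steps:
$P{\left(D,E \right)} = 4 + E$
$B = - \frac{31643}{5}$ ($B = - \frac{-13368 - -45011}{5} = - \frac{-13368 + 45011}{5} = \left(- \frac{1}{5}\right) 31643 = - \frac{31643}{5} \approx -6328.6$)
$a{\left(V \right)} = 3 + \frac{V}{2}$ ($a{\left(V \right)} = 2 + \frac{V - -2}{2} = 2 + \frac{V + 2}{2} = 2 + \frac{2 + V}{2} = 2 + \left(1 + \frac{V}{2}\right) = 3 + \frac{V}{2}$)
$R{\left(C,L \right)} = -73$ ($R{\left(C,L \right)} = 2 \left(1 - 5 \left(3 + \frac{4 + 5}{2}\right)\right) = 2 \left(1 - 5 \left(3 + \frac{1}{2} \cdot 9\right)\right) = 2 \left(1 - 5 \left(3 + \frac{9}{2}\right)\right) = 2 \left(1 - \frac{75}{2}\right) = 2 \left(- \frac{73}{2}\right) = -73$)
$\frac{1}{B + R{\left(G,Q{\left(3,-5 \right)} \right)}} = \frac{1}{- \frac{31643}{5} - 73} = \frac{1}{- \frac{32008}{5}} = - \frac{5}{32008}$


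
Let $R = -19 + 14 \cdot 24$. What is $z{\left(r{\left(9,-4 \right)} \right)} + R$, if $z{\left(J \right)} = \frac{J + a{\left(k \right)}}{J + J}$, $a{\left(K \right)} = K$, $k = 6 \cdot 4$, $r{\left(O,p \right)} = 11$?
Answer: $\frac{7009}{22} \approx 318.59$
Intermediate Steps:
$k = 24$
$z{\left(J \right)} = \frac{24 + J}{2 J}$ ($z{\left(J \right)} = \frac{J + 24}{J + J} = \frac{24 + J}{2 J}$)
$R = 317$ ($R = -19 + 336 = 317$)
$z{\left(r{\left(9,-4 \right)} \right)} + R = \frac{24 + 11}{2 \cdot 11} + 317 = \frac{1}{2} \cdot \frac{1}{11} \cdot 35 + 317 = \frac{35}{22} + 317 = \frac{7009}{22}$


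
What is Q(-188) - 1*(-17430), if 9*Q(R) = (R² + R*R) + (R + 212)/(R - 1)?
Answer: 14336146/567 ≈ 25284.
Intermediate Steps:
Q(R) = 2*R²/9 + (212 + R)/(9*(-1 + R)) (Q(R) = ((R² + R*R) + (R + 212)/(R - 1))/9 = ((R² + R²) + (212 + R)/(-1 + R))/9 = (2*R² + (212 + R)/(-1 + R))/9 = 2*R²/9 + (212 + R)/(9*(-1 + R)))
Q(-188) - 1*(-17430) = (212 - 188 - 2*(-188)² + 2*(-188)³)/(9*(-1 - 188)) - 1*(-17430) = (⅑)*(212 - 188 - 2*35344 + 2*(-6644672))/(-189) + 17430 = (⅑)*(-1/189)*(212 - 188 - 70688 - 13289344) + 17430 = (⅑)*(-1/189)*(-13360008) + 17430 = 4453336/567 + 17430 = 14336146/567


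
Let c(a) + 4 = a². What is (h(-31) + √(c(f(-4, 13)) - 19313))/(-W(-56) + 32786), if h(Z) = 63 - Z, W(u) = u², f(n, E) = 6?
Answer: 47/14825 + I*√19281/29650 ≈ 0.0031703 + 0.0046832*I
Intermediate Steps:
c(a) = -4 + a²
(h(-31) + √(c(f(-4, 13)) - 19313))/(-W(-56) + 32786) = ((63 - 1*(-31)) + √((-4 + 6²) - 19313))/(-1*(-56)² + 32786) = ((63 + 31) + √((-4 + 36) - 19313))/(-1*3136 + 32786) = (94 + √(32 - 19313))/(-3136 + 32786) = (94 + √(-19281))/29650 = (94 + I*√19281)*(1/29650) = 47/14825 + I*√19281/29650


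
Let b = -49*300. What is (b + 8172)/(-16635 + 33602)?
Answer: -6528/16967 ≈ -0.38475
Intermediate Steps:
b = -14700
(b + 8172)/(-16635 + 33602) = (-14700 + 8172)/(-16635 + 33602) = -6528/16967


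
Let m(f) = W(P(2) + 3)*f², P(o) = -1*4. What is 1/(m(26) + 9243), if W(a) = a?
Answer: 1/8567 ≈ 0.00011673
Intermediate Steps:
P(o) = -4
m(f) = -f² (m(f) = (-4 + 3)*f² = -f²)
1/(m(26) + 9243) = 1/(-1*26² + 9243) = 1/(-1*676 + 9243) = 1/(-676 + 9243) = 1/8567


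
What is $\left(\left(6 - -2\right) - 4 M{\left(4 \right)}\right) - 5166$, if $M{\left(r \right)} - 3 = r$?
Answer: $-5186$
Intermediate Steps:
$M{\left(r \right)} = 3 + r$
$\left(\left(6 - -2\right) - 4 M{\left(4 \right)}\right) - 5166 = \left(\left(6 - -2\right) - 4 \left(3 + 4\right)\right) - 5166 = \left(\left(6 + 2\right) - 28\right) - 5166 = \left(8 - 28\right) - 5166 = -20 - 5166 = -5186$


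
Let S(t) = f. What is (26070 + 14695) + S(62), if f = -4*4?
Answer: 40749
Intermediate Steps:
f = -16
S(t) = -16
(26070 + 14695) + S(62) = (26070 + 14695) - 16 = 40765 - 16 = 40749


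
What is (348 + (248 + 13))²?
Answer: 370881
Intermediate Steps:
(348 + (248 + 13))² = (348 + 261)² = 609² = 370881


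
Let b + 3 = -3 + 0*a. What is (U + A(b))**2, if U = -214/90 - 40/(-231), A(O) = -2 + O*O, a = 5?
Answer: 12137649241/12006225 ≈ 1010.9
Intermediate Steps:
b = -6 (b = -3 + (-3 + 0*5) = -3 + (-3 + 0) = -3 - 3 = -6)
A(O) = -2 + O**2
U = -7639/3465 (U = -214*1/90 - 40*(-1/231) = -107/45 + 40/231 = -7639/3465 ≈ -2.2046)
(U + A(b))**2 = (-7639/3465 + (-2 + (-6)**2))**2 = (-7639/3465 + (-2 + 36))**2 = (-7639/3465 + 34)**2 = (110171/3465)**2 = 12137649241/12006225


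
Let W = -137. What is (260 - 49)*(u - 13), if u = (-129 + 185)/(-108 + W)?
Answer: -97693/35 ≈ -2791.2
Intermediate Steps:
u = -8/35 (u = (-129 + 185)/(-108 - 137) = 56/(-245) = 56*(-1/245) = -8/35 ≈ -0.22857)
(260 - 49)*(u - 13) = (260 - 49)*(-8/35 - 13) = 211*(-463/35) = -97693/35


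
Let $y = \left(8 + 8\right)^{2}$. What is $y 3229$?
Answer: $826624$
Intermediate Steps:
$y = 256$ ($y = 16^{2} = 256$)
$y 3229 = 256 \cdot 3229 = 826624$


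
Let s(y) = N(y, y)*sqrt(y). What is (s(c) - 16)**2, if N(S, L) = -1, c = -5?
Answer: (16 + I*sqrt(5))**2 ≈ 251.0 + 71.554*I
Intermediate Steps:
s(y) = -sqrt(y)
(s(c) - 16)**2 = (-sqrt(-5) - 16)**2 = (-I*sqrt(5) - 16)**2 = (-16 - I*sqrt(5))**2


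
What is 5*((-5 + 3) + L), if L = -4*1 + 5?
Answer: -5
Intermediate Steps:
L = 1 (L = -4 + 5 = 1)
5*((-5 + 3) + L) = 5*((-5 + 3) + 1) = 5*(-2 + 1) = 5*(-1) = -5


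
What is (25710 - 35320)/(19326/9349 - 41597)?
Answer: 89843890/388871027 ≈ 0.23104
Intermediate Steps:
(25710 - 35320)/(19326/9349 - 41597) = -9610/(19326*(1/9349) - 41597) = -9610/(19326/9349 - 41597) = -9610/(-388871027/9349) = -9610*(-9349/388871027) = 89843890/388871027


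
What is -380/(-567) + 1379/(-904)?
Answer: -438373/512568 ≈ -0.85525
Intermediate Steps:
-380/(-567) + 1379/(-904) = -380*(-1/567) + 1379*(-1/904) = 380/567 - 1379/904 = -438373/512568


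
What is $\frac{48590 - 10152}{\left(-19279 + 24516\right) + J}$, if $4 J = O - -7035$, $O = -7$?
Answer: $\frac{19219}{3497} \approx 5.4958$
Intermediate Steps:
$J = 1757$ ($J = \frac{-7 - -7035}{4} = \frac{-7 + 7035}{4} = \frac{1}{4} \cdot 7028 = 1757$)
$\frac{48590 - 10152}{\left(-19279 + 24516\right) + J} = \frac{48590 - 10152}{\left(-19279 + 24516\right) + 1757} = \frac{38438}{5237 + 1757} = \frac{38438}{6994} = 38438 \cdot \frac{1}{6994} = \frac{19219}{3497}$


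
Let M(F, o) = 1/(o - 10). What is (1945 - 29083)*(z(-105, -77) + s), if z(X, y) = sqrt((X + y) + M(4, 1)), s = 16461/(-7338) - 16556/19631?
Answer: 2011078763337/24008713 - 9046*I*sqrt(1639) ≈ 83765.0 - 3.6622e+5*I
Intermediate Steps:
M(F, o) = 1/(-10 + o)
s = -148211273/48017426 (s = 16461*(-1/7338) - 16556*1/19631 = -5487/2446 - 16556/19631 = -148211273/48017426 ≈ -3.0866)
z(X, y) = sqrt(-1/9 + X + y) (z(X, y) = sqrt((X + y) + 1/(-10 + 1)) = sqrt((X + y) + 1/(-9)) = sqrt((X + y) - 1/9) = sqrt(-1/9 + X + y))
(1945 - 29083)*(z(-105, -77) + s) = (1945 - 29083)*(sqrt(-1 + 9*(-105) + 9*(-77))/3 - 148211273/48017426) = -27138*(sqrt(-1 - 945 - 693)/3 - 148211273/48017426) = -27138*(sqrt(-1639)/3 - 148211273/48017426) = -27138*((I*sqrt(1639))/3 - 148211273/48017426) = -27138*(I*sqrt(1639)/3 - 148211273/48017426) = -27138*(-148211273/48017426 + I*sqrt(1639)/3) = 2011078763337/24008713 - 9046*I*sqrt(1639)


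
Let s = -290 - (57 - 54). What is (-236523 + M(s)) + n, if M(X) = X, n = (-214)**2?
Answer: -191020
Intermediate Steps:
s = -293 (s = -290 - 1*3 = -290 - 3 = -293)
n = 45796
(-236523 + M(s)) + n = (-236523 - 293) + 45796 = -236816 + 45796 = -191020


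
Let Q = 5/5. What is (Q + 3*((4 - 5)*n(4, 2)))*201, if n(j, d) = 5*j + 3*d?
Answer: -15477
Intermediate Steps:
Q = 1 (Q = 5*(⅕) = 1)
n(j, d) = 3*d + 5*j
(Q + 3*((4 - 5)*n(4, 2)))*201 = (1 + 3*((4 - 5)*(3*2 + 5*4)))*201 = (1 + 3*(-(6 + 20)))*201 = (1 + 3*(-1*26))*201 = (1 + 3*(-26))*201 = (1 - 78)*201 = -77*201 = -15477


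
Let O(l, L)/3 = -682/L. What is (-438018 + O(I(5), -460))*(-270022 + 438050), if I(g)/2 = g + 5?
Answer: -8463832231638/115 ≈ -7.3599e+10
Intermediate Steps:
I(g) = 10 + 2*g (I(g) = 2*(g + 5) = 2*(5 + g) = 10 + 2*g)
O(l, L) = -2046/L (O(l, L) = 3*(-682/L) = -2046/L)
(-438018 + O(I(5), -460))*(-270022 + 438050) = (-438018 - 2046/(-460))*(-270022 + 438050) = (-438018 - 2046*(-1/460))*168028 = (-438018 + 1023/230)*168028 = -100743117/230*168028 = -8463832231638/115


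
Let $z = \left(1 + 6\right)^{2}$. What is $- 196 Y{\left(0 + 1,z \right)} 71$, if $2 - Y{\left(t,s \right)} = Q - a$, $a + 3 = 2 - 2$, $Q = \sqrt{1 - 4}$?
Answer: $13916 + 13916 i \sqrt{3} \approx 13916.0 + 24103.0 i$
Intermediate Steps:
$Q = i \sqrt{3}$ ($Q = \sqrt{-3} = i \sqrt{3} \approx 1.732 i$)
$z = 49$ ($z = 7^{2} = 49$)
$a = -3$ ($a = -3 + \left(2 - 2\right) = -3 + 0 = -3$)
$Y{\left(t,s \right)} = -1 - i \sqrt{3}$ ($Y{\left(t,s \right)} = 2 - \left(i \sqrt{3} - -3\right) = 2 - \left(i \sqrt{3} + 3\right) = 2 - \left(3 + i \sqrt{3}\right) = -1 - i \sqrt{3}$)
$- 196 Y{\left(0 + 1,z \right)} 71 = - 196 \left(-1 - i \sqrt{3}\right) 71 = \left(196 + 196 i \sqrt{3}\right) 71 = 13916 + 13916 i \sqrt{3}$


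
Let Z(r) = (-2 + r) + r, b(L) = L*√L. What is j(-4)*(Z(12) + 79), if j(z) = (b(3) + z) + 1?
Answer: -303 + 303*√3 ≈ 221.81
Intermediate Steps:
b(L) = L^(3/2)
j(z) = 1 + z + 3*√3 (j(z) = (3^(3/2) + z) + 1 = (3*√3 + z) + 1 = (z + 3*√3) + 1 = 1 + z + 3*√3)
Z(r) = -2 + 2*r
j(-4)*(Z(12) + 79) = (1 - 4 + 3*√3)*((-2 + 2*12) + 79) = (-3 + 3*√3)*((-2 + 24) + 79) = (-3 + 3*√3)*(22 + 79) = (-3 + 3*√3)*101 = -303 + 303*√3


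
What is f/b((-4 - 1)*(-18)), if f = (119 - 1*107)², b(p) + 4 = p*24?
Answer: 36/539 ≈ 0.066790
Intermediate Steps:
b(p) = -4 + 24*p (b(p) = -4 + p*24 = -4 + 24*p)
f = 144 (f = (119 - 107)² = 12² = 144)
f/b((-4 - 1)*(-18)) = 144/(-4 + 24*((-4 - 1)*(-18))) = 144/(-4 + 24*(-5*(-18))) = 144/(-4 + 24*90) = 144/(-4 + 2160) = 144/2156 = 144*(1/2156) = 36/539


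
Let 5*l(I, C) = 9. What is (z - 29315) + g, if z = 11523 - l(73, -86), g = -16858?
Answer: -173259/5 ≈ -34652.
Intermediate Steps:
l(I, C) = 9/5 (l(I, C) = (⅕)*9 = 9/5)
z = 57606/5 (z = 11523 - 1*9/5 = 11523 - 9/5 = 57606/5 ≈ 11521.)
(z - 29315) + g = (57606/5 - 29315) - 16858 = -88969/5 - 16858 = -173259/5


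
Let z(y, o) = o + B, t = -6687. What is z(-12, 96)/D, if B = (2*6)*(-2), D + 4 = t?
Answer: -72/6691 ≈ -0.010761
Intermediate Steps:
D = -6691 (D = -4 - 6687 = -6691)
B = -24 (B = 12*(-2) = -24)
z(y, o) = -24 + o (z(y, o) = o - 24 = -24 + o)
z(-12, 96)/D = (-24 + 96)/(-6691) = 72*(-1/6691) = -72/6691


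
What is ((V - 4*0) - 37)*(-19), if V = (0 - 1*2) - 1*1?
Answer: 760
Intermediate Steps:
V = -3 (V = (0 - 2) - 1 = -2 - 1 = -3)
((V - 4*0) - 37)*(-19) = ((-3 - 4*0) - 37)*(-19) = ((-3 + 0) - 37)*(-19) = (-3 - 37)*(-19) = -40*(-19) = 760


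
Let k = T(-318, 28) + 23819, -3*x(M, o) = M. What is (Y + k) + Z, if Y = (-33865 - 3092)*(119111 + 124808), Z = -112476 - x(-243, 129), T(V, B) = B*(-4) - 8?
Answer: -9014603341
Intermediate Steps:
T(V, B) = -8 - 4*B (T(V, B) = -4*B - 8 = -8 - 4*B)
x(M, o) = -M/3
Z = -112557 (Z = -112476 - (-1)*(-243)/3 = -112476 - 1*81 = -112476 - 81 = -112557)
k = 23699 (k = (-8 - 4*28) + 23819 = (-8 - 112) + 23819 = -120 + 23819 = 23699)
Y = -9014514483 (Y = -36957*243919 = -9014514483)
(Y + k) + Z = (-9014514483 + 23699) - 112557 = -9014490784 - 112557 = -9014603341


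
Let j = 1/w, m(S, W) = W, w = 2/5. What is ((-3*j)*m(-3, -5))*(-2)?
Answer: -75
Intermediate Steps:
w = ⅖ (w = 2*(⅕) = ⅖ ≈ 0.40000)
j = 5/2 (j = 1/(⅖) = 5/2 ≈ 2.5000)
((-3*j)*m(-3, -5))*(-2) = (-3*5/2*(-5))*(-2) = -15/2*(-5)*(-2) = (75/2)*(-2) = -75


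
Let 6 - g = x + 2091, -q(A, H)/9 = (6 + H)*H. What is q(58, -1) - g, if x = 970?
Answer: 3100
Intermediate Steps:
q(A, H) = -9*H*(6 + H) (q(A, H) = -9*(6 + H)*H = -9*H*(6 + H))
g = -3055 (g = 6 - (970 + 2091) = 6 - 1*3061 = 6 - 3061 = -3055)
q(58, -1) - g = -9*(-1)*(6 - 1) - 1*(-3055) = -9*(-1)*5 + 3055 = 45 + 3055 = 3100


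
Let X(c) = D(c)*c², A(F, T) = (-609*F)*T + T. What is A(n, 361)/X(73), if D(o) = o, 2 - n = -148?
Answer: -32976989/389017 ≈ -84.770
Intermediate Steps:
n = 150 (n = 2 - 1*(-148) = 2 + 148 = 150)
A(F, T) = T - 609*F*T (A(F, T) = -609*F*T + T = T - 609*F*T)
X(c) = c³ (X(c) = c*c² = c³)
A(n, 361)/X(73) = (361*(1 - 609*150))/(73³) = (361*(1 - 91350))/389017 = (361*(-91349))*(1/389017) = -32976989*1/389017 = -32976989/389017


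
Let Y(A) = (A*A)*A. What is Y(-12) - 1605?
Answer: -3333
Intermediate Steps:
Y(A) = A³ (Y(A) = A²*A = A³)
Y(-12) - 1605 = (-12)³ - 1605 = -1728 - 1605 = -3333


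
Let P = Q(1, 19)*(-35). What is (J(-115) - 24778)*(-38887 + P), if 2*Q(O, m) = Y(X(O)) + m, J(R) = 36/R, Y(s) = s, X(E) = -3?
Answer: 111606601502/115 ≈ 9.7049e+8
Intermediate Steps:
Q(O, m) = -3/2 + m/2 (Q(O, m) = (-3 + m)/2 = -3/2 + m/2)
P = -280 (P = (-3/2 + (1/2)*19)*(-35) = (-3/2 + 19/2)*(-35) = 8*(-35) = -280)
(J(-115) - 24778)*(-38887 + P) = (36/(-115) - 24778)*(-38887 - 280) = (36*(-1/115) - 24778)*(-39167) = (-36/115 - 24778)*(-39167) = -2849506/115*(-39167) = 111606601502/115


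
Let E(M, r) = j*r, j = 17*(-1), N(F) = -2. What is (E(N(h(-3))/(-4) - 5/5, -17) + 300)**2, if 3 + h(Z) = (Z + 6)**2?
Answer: 346921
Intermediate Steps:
h(Z) = -3 + (6 + Z)**2 (h(Z) = -3 + (Z + 6)**2 = -3 + (6 + Z)**2)
j = -17
E(M, r) = -17*r
(E(N(h(-3))/(-4) - 5/5, -17) + 300)**2 = (-17*(-17) + 300)**2 = (289 + 300)**2 = 589**2 = 346921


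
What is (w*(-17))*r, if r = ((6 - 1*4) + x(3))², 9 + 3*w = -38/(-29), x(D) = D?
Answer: 94775/87 ≈ 1089.4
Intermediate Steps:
w = -223/87 (w = -3 + (-38/(-29))/3 = -3 + (-38*(-1/29))/3 = -3 + (⅓)*(38/29) = -3 + 38/87 = -223/87 ≈ -2.5632)
r = 25 (r = ((6 - 1*4) + 3)² = ((6 - 4) + 3)² = (2 + 3)² = 5² = 25)
(w*(-17))*r = -223/87*(-17)*25 = (3791/87)*25 = 94775/87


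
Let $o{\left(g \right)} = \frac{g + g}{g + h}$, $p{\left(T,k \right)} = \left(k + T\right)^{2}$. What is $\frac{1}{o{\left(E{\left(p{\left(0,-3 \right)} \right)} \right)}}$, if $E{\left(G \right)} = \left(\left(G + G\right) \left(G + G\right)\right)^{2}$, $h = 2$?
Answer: $\frac{52489}{104976} \approx 0.50001$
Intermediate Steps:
$p{\left(T,k \right)} = \left(T + k\right)^{2}$
$E{\left(G \right)} = 16 G^{4}$ ($E{\left(G \right)} = \left(2 G 2 G\right)^{2} = \left(4 G^{2}\right)^{2} = 16 G^{4}$)
$o{\left(g \right)} = \frac{2 g}{2 + g}$ ($o{\left(g \right)} = \frac{g + g}{g + 2} = \frac{2 g}{2 + g}$)
$\frac{1}{o{\left(E{\left(p{\left(0,-3 \right)} \right)} \right)}} = \frac{1}{2 \cdot 16 \left(\left(0 - 3\right)^{2}\right)^{4} \frac{1}{2 + 16 \left(\left(0 - 3\right)^{2}\right)^{4}}} = \frac{1}{2 \cdot 16 \left(\left(-3\right)^{2}\right)^{4} \frac{1}{2 + 16 \left(\left(-3\right)^{2}\right)^{4}}} = \frac{1}{2 \cdot 16 \cdot 9^{4} \frac{1}{2 + 16 \cdot 9^{4}}} = \frac{1}{2 \cdot 16 \cdot 6561 \frac{1}{2 + 16 \cdot 6561}} = \frac{1}{2 \cdot 104976 \frac{1}{2 + 104976}} = \frac{1}{2 \cdot 104976 \cdot \frac{1}{104978}} = \frac{1}{\frac{104976}{52489}} = \frac{52489}{104976}$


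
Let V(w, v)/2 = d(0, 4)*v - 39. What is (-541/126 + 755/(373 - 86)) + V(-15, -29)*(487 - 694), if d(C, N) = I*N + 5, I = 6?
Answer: 1882068529/5166 ≈ 3.6432e+5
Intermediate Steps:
d(C, N) = 5 + 6*N (d(C, N) = 6*N + 5 = 5 + 6*N)
V(w, v) = -78 + 58*v (V(w, v) = 2*((5 + 6*4)*v - 39) = 2*((5 + 24)*v - 39) = 2*(29*v - 39) = 2*(-39 + 29*v) = -78 + 58*v)
(-541/126 + 755/(373 - 86)) + V(-15, -29)*(487 - 694) = (-541/126 + 755/(373 - 86)) + (-78 + 58*(-29))*(487 - 694) = (-541*1/126 + 755/287) + (-78 - 1682)*(-207) = (-541/126 + 755*(1/287)) - 1760*(-207) = (-541/126 + 755/287) + 364320 = -8591/5166 + 364320 = 1882068529/5166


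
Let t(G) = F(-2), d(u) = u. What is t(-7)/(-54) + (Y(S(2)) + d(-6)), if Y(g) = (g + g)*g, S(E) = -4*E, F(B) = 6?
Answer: 1097/9 ≈ 121.89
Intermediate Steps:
Y(g) = 2*g² (Y(g) = (2*g)*g = 2*g²)
t(G) = 6
t(-7)/(-54) + (Y(S(2)) + d(-6)) = 6/(-54) + (2*(-4*2)² - 6) = 6*(-1/54) + (2*(-8)² - 6) = -⅑ + (2*64 - 6) = -⅑ + (128 - 6) = -⅑ + 122 = 1097/9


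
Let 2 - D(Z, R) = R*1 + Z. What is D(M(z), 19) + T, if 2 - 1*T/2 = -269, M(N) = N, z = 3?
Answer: 522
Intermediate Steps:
D(Z, R) = 2 - R - Z (D(Z, R) = 2 - (R*1 + Z) = 2 - (R + Z) = 2 + (-R - Z) = 2 - R - Z)
T = 542 (T = 4 - 2*(-269) = 4 + 538 = 542)
D(M(z), 19) + T = (2 - 1*19 - 1*3) + 542 = (2 - 19 - 3) + 542 = -20 + 542 = 522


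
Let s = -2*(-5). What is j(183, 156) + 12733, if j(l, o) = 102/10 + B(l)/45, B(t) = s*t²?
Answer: 100926/5 ≈ 20185.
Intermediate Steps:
s = 10
B(t) = 10*t²
j(l, o) = 51/5 + 2*l²/9 (j(l, o) = 102/10 + (10*l²)/45 = 102*(⅒) + (10*l²)*(1/45) = 51/5 + 2*l²/9)
j(183, 156) + 12733 = (51/5 + (2/9)*183²) + 12733 = (51/5 + (2/9)*33489) + 12733 = (51/5 + 7442) + 12733 = 37261/5 + 12733 = 100926/5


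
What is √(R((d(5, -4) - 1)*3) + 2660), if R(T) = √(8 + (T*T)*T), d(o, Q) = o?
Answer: √(2660 + 2*√434) ≈ 51.978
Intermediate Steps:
R(T) = √(8 + T³) (R(T) = √(8 + T²*T) = √(8 + T³))
√(R((d(5, -4) - 1)*3) + 2660) = √(√(8 + ((5 - 1)*3)³) + 2660) = √(√(8 + (4*3)³) + 2660) = √(√(8 + 12³) + 2660) = √(√(8 + 1728) + 2660) = √(√1736 + 2660) = √(2*√434 + 2660) = √(2660 + 2*√434)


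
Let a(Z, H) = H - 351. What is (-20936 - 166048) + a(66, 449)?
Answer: -186886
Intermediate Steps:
a(Z, H) = -351 + H
(-20936 - 166048) + a(66, 449) = (-20936 - 166048) + (-351 + 449) = -186984 + 98 = -186886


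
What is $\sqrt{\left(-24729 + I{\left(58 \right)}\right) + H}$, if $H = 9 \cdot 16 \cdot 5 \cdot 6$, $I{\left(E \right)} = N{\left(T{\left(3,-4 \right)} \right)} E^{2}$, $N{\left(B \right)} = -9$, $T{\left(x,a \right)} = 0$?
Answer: $i \sqrt{50685} \approx 225.13 i$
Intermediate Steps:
$I{\left(E \right)} = - 9 E^{2}$
$H = 4320$ ($H = 144 \cdot 30 = 4320$)
$\sqrt{\left(-24729 + I{\left(58 \right)}\right) + H} = \sqrt{\left(-24729 - 9 \cdot 58^{2}\right) + 4320} = \sqrt{\left(-24729 - 30276\right) + 4320} = \sqrt{-55005 + 4320} = \sqrt{-50685} = i \sqrt{50685}$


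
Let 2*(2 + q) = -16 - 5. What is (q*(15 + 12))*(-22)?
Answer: 7425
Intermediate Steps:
q = -25/2 (q = -2 + (-16 - 5)/2 = -2 + (½)*(-21) = -2 - 21/2 = -25/2 ≈ -12.500)
(q*(15 + 12))*(-22) = -25*(15 + 12)/2*(-22) = -25/2*27*(-22) = -675/2*(-22) = 7425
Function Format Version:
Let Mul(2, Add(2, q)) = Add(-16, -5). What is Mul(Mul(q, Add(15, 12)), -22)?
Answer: 7425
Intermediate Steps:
q = Rational(-25, 2) (q = Add(-2, Mul(Rational(1, 2), Add(-16, -5))) = Add(-2, Mul(Rational(1, 2), -21)) = Add(-2, Rational(-21, 2)) = Rational(-25, 2) ≈ -12.500)
Mul(Mul(q, Add(15, 12)), -22) = Mul(Mul(Rational(-25, 2), Add(15, 12)), -22) = Mul(Mul(Rational(-25, 2), 27), -22) = Mul(Rational(-675, 2), -22) = 7425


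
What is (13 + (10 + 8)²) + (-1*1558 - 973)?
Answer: -2194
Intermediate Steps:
(13 + (10 + 8)²) + (-1*1558 - 973) = (13 + 18²) + (-1558 - 973) = (13 + 324) - 2531 = 337 - 2531 = -2194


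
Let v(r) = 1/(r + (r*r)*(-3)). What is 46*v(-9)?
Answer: -23/126 ≈ -0.18254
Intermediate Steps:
v(r) = 1/(r - 3*r**2) (v(r) = 1/(r + r**2*(-3)) = 1/(r - 3*r**2))
46*v(-9) = 46*(-1/(-9*(-1 + 3*(-9)))) = 46*(-1*(-1/9)/(-1 - 27)) = 46*(-1*(-1/9)/(-28)) = 46*(-1*(-1/9)*(-1/28)) = 46*(-1/252) = -23/126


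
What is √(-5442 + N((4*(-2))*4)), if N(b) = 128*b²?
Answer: √125630 ≈ 354.44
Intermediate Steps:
√(-5442 + N((4*(-2))*4)) = √(-5442 + 128*((4*(-2))*4)²) = √(-5442 + 128*(-8*4)²) = √(-5442 + 128*(-32)²) = √(-5442 + 128*1024) = √(-5442 + 131072) = √125630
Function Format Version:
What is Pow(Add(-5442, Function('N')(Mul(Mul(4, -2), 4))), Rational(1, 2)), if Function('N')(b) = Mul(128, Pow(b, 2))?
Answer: Pow(125630, Rational(1, 2)) ≈ 354.44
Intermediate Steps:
Pow(Add(-5442, Function('N')(Mul(Mul(4, -2), 4))), Rational(1, 2)) = Pow(Add(-5442, Mul(128, Pow(Mul(Mul(4, -2), 4), 2))), Rational(1, 2)) = Pow(Add(-5442, Mul(128, Pow(Mul(-8, 4), 2))), Rational(1, 2)) = Pow(Add(-5442, Mul(128, Pow(-32, 2))), Rational(1, 2)) = Pow(Add(-5442, Mul(128, 1024)), Rational(1, 2)) = Pow(Add(-5442, 131072), Rational(1, 2)) = Pow(125630, Rational(1, 2))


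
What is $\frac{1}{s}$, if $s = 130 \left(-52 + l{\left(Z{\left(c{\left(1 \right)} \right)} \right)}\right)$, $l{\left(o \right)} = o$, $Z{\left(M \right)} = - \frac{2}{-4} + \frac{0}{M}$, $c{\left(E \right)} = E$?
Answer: $- \frac{1}{6695} \approx -0.00014937$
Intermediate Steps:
$Z{\left(M \right)} = \frac{1}{2}$ ($Z{\left(M \right)} = \left(-2\right) \left(- \frac{1}{4}\right) + 0 = \frac{1}{2} + 0 = \frac{1}{2}$)
$s = -6695$ ($s = 130 \left(-52 + \frac{1}{2}\right) = 130 \left(- \frac{103}{2}\right) = -6695$)
$\frac{1}{s} = \frac{1}{-6695} = - \frac{1}{6695}$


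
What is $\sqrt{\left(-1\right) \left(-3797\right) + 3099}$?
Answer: $4 \sqrt{431} \approx 83.042$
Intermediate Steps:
$\sqrt{\left(-1\right) \left(-3797\right) + 3099} = \sqrt{3797 + 3099} = \sqrt{6896} = 4 \sqrt{431}$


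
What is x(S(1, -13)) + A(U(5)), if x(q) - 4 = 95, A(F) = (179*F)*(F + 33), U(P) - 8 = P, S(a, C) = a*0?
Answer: 107141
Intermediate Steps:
S(a, C) = 0
U(P) = 8 + P
A(F) = 179*F*(33 + F) (A(F) = (179*F)*(33 + F) = 179*F*(33 + F))
x(q) = 99 (x(q) = 4 + 95 = 99)
x(S(1, -13)) + A(U(5)) = 99 + 179*(8 + 5)*(33 + (8 + 5)) = 99 + 179*13*(33 + 13) = 99 + 179*13*46 = 99 + 107042 = 107141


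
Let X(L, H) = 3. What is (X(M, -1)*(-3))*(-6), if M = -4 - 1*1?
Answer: 54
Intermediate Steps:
M = -5 (M = -4 - 1 = -5)
(X(M, -1)*(-3))*(-6) = (3*(-3))*(-6) = -9*(-6) = 54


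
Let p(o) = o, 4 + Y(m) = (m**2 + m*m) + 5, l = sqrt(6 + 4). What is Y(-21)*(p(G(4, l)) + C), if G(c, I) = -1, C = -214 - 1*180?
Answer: -348785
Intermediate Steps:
l = sqrt(10) ≈ 3.1623
C = -394 (C = -214 - 180 = -394)
Y(m) = 1 + 2*m**2 (Y(m) = -4 + ((m**2 + m*m) + 5) = -4 + ((m**2 + m**2) + 5) = -4 + (2*m**2 + 5) = -4 + (5 + 2*m**2) = 1 + 2*m**2)
Y(-21)*(p(G(4, l)) + C) = (1 + 2*(-21)**2)*(-1 - 394) = (1 + 2*441)*(-395) = (1 + 882)*(-395) = 883*(-395) = -348785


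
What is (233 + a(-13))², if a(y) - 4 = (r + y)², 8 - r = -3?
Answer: 58081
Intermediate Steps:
r = 11 (r = 8 - 1*(-3) = 8 + 3 = 11)
a(y) = 4 + (11 + y)²
(233 + a(-13))² = (233 + (4 + (11 - 13)²))² = (233 + (4 + (-2)²))² = (233 + (4 + 4))² = (233 + 8)² = 241² = 58081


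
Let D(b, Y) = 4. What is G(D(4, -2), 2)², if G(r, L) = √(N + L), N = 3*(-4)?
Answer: -10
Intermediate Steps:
N = -12
G(r, L) = √(-12 + L)
G(D(4, -2), 2)² = (√(-12 + 2))² = (√(-10))² = (I*√10)² = -10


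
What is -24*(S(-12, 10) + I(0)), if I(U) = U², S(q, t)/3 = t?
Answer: -720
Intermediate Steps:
S(q, t) = 3*t
-24*(S(-12, 10) + I(0)) = -24*(3*10 + 0²) = -24*(30 + 0) = -24*30 = -720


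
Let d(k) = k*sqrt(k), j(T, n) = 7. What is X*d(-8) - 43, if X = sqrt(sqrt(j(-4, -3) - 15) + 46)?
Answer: -43 - 32*I*sqrt(23 + I*sqrt(2)) ≈ -38.284 - 153.54*I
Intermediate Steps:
d(k) = k**(3/2)
X = sqrt(46 + 2*I*sqrt(2)) (X = sqrt(sqrt(7 - 15) + 46) = sqrt(sqrt(-8) + 46) = sqrt(2*I*sqrt(2) + 46) = sqrt(46 + 2*I*sqrt(2)) ≈ 6.7855 + 0.20842*I)
X*d(-8) - 43 = sqrt(46 + 2*I*sqrt(2))*(-8)**(3/2) - 43 = sqrt(46 + 2*I*sqrt(2))*(-16*I*sqrt(2)) - 43 = -16*I*sqrt(2)*sqrt(46 + 2*I*sqrt(2)) - 43 = -43 - 16*I*sqrt(2)*sqrt(46 + 2*I*sqrt(2))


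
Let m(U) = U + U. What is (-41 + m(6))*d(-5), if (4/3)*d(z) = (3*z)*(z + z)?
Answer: -6525/2 ≈ -3262.5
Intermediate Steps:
m(U) = 2*U
d(z) = 9*z**2/2 (d(z) = 3*((3*z)*(z + z))/4 = 3*((3*z)*(2*z))/4 = 3*(6*z**2)/4 = 9*z**2/2)
(-41 + m(6))*d(-5) = (-41 + 2*6)*((9/2)*(-5)**2) = (-41 + 12)*((9/2)*25) = -29*225/2 = -6525/2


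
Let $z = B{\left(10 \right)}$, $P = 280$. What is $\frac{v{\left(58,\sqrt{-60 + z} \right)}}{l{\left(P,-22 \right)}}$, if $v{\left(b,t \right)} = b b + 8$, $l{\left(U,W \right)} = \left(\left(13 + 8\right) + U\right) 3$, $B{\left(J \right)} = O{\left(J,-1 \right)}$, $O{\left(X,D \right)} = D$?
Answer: $\frac{1124}{301} \approx 3.7342$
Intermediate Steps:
$B{\left(J \right)} = -1$
$z = -1$
$l{\left(U,W \right)} = 63 + 3 U$ ($l{\left(U,W \right)} = \left(21 + U\right) 3 = 63 + 3 U$)
$v{\left(b,t \right)} = 8 + b^{2}$ ($v{\left(b,t \right)} = b^{2} + 8 = 8 + b^{2}$)
$\frac{v{\left(58,\sqrt{-60 + z} \right)}}{l{\left(P,-22 \right)}} = \frac{8 + 58^{2}}{63 + 3 \cdot 280} = \frac{8 + 3364}{63 + 840} = \frac{3372}{903} = 3372 \cdot \frac{1}{903} = \frac{1124}{301}$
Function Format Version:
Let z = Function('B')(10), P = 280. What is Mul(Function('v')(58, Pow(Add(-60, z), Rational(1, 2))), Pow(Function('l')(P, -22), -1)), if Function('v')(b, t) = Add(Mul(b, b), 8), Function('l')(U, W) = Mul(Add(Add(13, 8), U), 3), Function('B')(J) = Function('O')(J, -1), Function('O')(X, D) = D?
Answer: Rational(1124, 301) ≈ 3.7342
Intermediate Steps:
Function('B')(J) = -1
z = -1
Function('l')(U, W) = Add(63, Mul(3, U)) (Function('l')(U, W) = Mul(Add(21, U), 3) = Add(63, Mul(3, U)))
Function('v')(b, t) = Add(8, Pow(b, 2)) (Function('v')(b, t) = Add(Pow(b, 2), 8) = Add(8, Pow(b, 2)))
Mul(Function('v')(58, Pow(Add(-60, z), Rational(1, 2))), Pow(Function('l')(P, -22), -1)) = Mul(Add(8, Pow(58, 2)), Pow(Add(63, Mul(3, 280)), -1)) = Mul(Add(8, 3364), Pow(Add(63, 840), -1)) = Mul(3372, Pow(903, -1)) = Mul(3372, Rational(1, 903)) = Rational(1124, 301)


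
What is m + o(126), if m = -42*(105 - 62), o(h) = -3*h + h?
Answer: -2058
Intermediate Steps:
o(h) = -2*h
m = -1806 (m = -42*43 = -1806)
m + o(126) = -1806 - 2*126 = -1806 - 252 = -2058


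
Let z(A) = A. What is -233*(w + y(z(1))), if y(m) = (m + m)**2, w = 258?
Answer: -61046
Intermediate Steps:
y(m) = 4*m**2 (y(m) = (2*m)**2 = 4*m**2)
-233*(w + y(z(1))) = -233*(258 + 4*1**2) = -233*(258 + 4*1) = -233*(258 + 4) = -233*262 = -61046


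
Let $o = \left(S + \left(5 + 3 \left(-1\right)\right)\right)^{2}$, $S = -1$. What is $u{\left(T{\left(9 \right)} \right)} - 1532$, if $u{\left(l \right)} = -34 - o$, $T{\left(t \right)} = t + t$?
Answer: $-1567$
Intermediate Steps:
$T{\left(t \right)} = 2 t$
$o = 1$ ($o = \left(-1 + \left(5 + 3 \left(-1\right)\right)\right)^{2} = \left(-1 + \left(5 - 3\right)\right)^{2} = \left(-1 + 2\right)^{2} = 1^{2} = 1$)
$u{\left(l \right)} = -35$ ($u{\left(l \right)} = -34 - 1 = -35$)
$u{\left(T{\left(9 \right)} \right)} - 1532 = -35 - 1532 = -1567$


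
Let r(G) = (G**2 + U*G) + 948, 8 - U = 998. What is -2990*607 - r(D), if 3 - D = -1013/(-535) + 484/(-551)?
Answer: -157626101888864174/86898196225 ≈ -1.8139e+6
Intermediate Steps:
U = -990 (U = 8 - 1*998 = 8 - 998 = -990)
D = 585132/294785 (D = 3 - (-1013/(-535) + 484/(-551)) = 3 - (-1013*(-1/535) + 484*(-1/551)) = 3 - (1013/535 - 484/551) = 3 - 1*299223/294785 = 3 - 299223/294785 = 585132/294785 ≈ 1.9849)
r(G) = 948 + G**2 - 990*G (r(G) = (G**2 - 990*G) + 948 = 948 + G**2 - 990*G)
-2990*607 - r(D) = -2990*607 - (948 + (585132/294785)**2 - 990*585132/294785) = -1814930 - (948 + 342379457424/86898196225 - 115856136/58957) = -1814930 - 1*(-88041385775076/86898196225) = -1814930 + 88041385775076/86898196225 = -157626101888864174/86898196225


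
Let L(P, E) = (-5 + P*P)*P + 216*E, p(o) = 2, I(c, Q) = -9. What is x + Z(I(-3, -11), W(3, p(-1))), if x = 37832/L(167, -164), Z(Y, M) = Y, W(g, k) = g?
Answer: -10388251/1155301 ≈ -8.9918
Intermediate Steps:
L(P, E) = 216*E + P*(-5 + P²) (L(P, E) = (-5 + P²)*P + 216*E = P*(-5 + P²) + 216*E = 216*E + P*(-5 + P²))
x = 9458/1155301 (x = 37832/(167³ - 5*167 + 216*(-164)) = 37832/(4657463 - 835 - 35424) = 37832/4621204 = 37832*(1/4621204) = 9458/1155301 ≈ 0.0081866)
x + Z(I(-3, -11), W(3, p(-1))) = 9458/1155301 - 9 = -10388251/1155301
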